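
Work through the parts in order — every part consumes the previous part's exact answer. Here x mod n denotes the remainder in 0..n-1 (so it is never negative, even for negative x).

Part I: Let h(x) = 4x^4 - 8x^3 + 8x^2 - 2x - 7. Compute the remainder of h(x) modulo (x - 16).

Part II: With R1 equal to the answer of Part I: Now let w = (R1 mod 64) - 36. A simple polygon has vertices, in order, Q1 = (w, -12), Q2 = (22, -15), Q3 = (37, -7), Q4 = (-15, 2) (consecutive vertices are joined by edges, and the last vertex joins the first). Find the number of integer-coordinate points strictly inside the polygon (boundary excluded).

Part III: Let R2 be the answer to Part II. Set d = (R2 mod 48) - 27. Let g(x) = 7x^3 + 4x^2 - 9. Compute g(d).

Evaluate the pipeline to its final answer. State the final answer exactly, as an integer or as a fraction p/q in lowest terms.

-4788

Part I: remainder = value at the root: 4*(16)^4 - 8*(16)^3 + 8*(16)^2 - 2*(16)^1 - 7 = (262144) + (-32768) + (2048) + (-32) + (-7) = 231385; answer 231385
Part II: R1 = 231385; w = -11; cross terms: (-11*-15 - 22*-12)=429, (22*-7 - 37*-15)=401, (37*2 - -15*-7)=-31, (-15*-12 - -11*2)=202; twice the area = |1001| = 1001; area = 1001/2; boundary points = 3 + 1 + 1 + 2 = 7; strictly interior points = area - boundary/2 + 1 = 498; answer 498
Part III: R2 = 498; d = -9; 7*(-9)^3 + 4*(-9)^2 - 9 = (-5103) + (324) + (-9) = -4788; answer -4788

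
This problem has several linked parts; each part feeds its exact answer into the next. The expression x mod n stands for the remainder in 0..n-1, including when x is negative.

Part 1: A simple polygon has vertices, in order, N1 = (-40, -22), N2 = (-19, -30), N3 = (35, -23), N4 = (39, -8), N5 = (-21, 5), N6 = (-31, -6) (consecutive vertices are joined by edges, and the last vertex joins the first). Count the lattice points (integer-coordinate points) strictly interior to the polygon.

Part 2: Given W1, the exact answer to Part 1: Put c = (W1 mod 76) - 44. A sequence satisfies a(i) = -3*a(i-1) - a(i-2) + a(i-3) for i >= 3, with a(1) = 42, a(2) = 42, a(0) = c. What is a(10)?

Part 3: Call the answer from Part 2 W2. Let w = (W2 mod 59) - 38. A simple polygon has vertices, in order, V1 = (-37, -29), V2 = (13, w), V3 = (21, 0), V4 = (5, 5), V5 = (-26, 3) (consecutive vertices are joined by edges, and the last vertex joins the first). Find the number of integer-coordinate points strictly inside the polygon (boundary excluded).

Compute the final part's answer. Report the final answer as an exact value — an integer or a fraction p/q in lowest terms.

1846

Part 1: cross terms: (-40*-30 - -19*-22)=782, (-19*-23 - 35*-30)=1487, (35*-8 - 39*-23)=617, (39*5 - -21*-8)=27, (-21*-6 - -31*5)=281, (-31*-22 - -40*-6)=442; twice the area = |3636| = 3636; area = 1818; boundary points = 1 + 1 + 1 + 1 + 1 + 1 = 6; strictly interior points = area - boundary/2 + 1 = 1816; answer 1816
Part 2: W1 = 1816; c = 24; a(3) = -3*(42) - 1*(42) + 1*(24) = -144; iterating: a(3)=-144, a(4)=432, a(5)=-1110, a(6)=2754, a(7)=-6720, a(8)=16296, a(9)=-39414, a(10)=95226; answer 95226
Part 3: W2 = 95226; w = -38; cross terms: (-37*-38 - 13*-29)=1783, (13*0 - 21*-38)=798, (21*5 - 5*0)=105, (5*3 - -26*5)=145, (-26*-29 - -37*3)=865; twice the area = |3696| = 3696; area = 1848; boundary points = 1 + 2 + 1 + 1 + 1 = 6; strictly interior points = area - boundary/2 + 1 = 1846; answer 1846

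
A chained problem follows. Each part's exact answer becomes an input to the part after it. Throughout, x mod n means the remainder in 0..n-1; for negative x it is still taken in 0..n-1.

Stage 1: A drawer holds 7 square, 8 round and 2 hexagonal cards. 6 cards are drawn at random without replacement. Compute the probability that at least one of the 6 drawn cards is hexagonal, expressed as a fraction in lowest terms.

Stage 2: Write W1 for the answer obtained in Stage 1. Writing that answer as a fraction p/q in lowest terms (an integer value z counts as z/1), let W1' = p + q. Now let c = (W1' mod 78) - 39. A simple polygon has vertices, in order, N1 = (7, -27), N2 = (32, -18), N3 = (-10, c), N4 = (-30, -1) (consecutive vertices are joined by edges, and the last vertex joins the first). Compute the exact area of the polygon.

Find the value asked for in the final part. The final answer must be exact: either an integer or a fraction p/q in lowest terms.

2749/2

Stage 1: total draws C(17,6) = 12376; complement C(15,6) = 5005; favorable 12376 - 5005 = 7371; P = 81/136; answer 81/136
Stage 2: W1 = 81/136; threaded value p + q = 217; c = 22; cross terms: (7*-18 - 32*-27)=738, (32*22 - -10*-18)=524, (-10*-1 - -30*22)=670, (-30*-27 - 7*-1)=817; twice the area = |2749| = 2749; area = 2749/2; answer 2749/2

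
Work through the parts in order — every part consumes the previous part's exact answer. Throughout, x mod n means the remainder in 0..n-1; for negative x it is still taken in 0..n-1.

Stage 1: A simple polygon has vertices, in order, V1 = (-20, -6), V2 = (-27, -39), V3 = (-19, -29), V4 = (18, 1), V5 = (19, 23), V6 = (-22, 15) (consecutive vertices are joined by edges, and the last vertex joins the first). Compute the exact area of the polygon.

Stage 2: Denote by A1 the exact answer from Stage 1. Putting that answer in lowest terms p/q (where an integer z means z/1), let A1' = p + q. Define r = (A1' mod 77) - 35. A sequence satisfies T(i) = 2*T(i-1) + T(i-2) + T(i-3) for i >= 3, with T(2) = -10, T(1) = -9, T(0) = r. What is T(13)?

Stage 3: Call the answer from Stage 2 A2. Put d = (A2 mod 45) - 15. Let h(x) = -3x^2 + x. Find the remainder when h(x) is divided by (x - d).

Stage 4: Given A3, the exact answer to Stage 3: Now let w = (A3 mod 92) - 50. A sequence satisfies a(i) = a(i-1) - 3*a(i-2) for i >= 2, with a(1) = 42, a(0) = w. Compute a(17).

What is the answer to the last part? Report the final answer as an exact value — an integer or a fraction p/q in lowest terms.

Stage 1: cross terms: (-20*-39 - -27*-6)=618, (-27*-29 - -19*-39)=42, (-19*1 - 18*-29)=503, (18*23 - 19*1)=395, (19*15 - -22*23)=791, (-22*-6 - -20*15)=432; twice the area = |2781| = 2781; area = 2781/2; answer 2781/2
Stage 2: A1 = 2781/2; threaded value p + q = 2783; r = -24; T(3) = 2*(-10) + 1*(-9) + 1*(-24) = -53; iterating: T(3)=-53, T(4)=-125, T(5)=-313, T(6)=-804, T(7)=-2046, T(8)=-5209, T(9)=-13268, T(10)=-33791, T(11)=-86059, T(12)=-219177, T(13)=-558204; answer -558204
Stage 3: A2 = -558204; d = 6; remainder = value at the root: -3*(6)^2 + 1*(6)^1 = (-108) + (6) = -102; answer -102
Stage 4: A3 = -102; w = 32; a(2) = 1*(42) - 3*(32) = -54; iterating: a(2)=-54, a(3)=-180, a(4)=-18, a(5)=522, a(6)=576, a(7)=-990, a(8)=-2718, a(9)=252, a(10)=8406, a(11)=7650, a(12)=-17568, a(13)=-40518, a(14)=12186, a(15)=133740, a(16)=97182, a(17)=-304038; answer -304038

-304038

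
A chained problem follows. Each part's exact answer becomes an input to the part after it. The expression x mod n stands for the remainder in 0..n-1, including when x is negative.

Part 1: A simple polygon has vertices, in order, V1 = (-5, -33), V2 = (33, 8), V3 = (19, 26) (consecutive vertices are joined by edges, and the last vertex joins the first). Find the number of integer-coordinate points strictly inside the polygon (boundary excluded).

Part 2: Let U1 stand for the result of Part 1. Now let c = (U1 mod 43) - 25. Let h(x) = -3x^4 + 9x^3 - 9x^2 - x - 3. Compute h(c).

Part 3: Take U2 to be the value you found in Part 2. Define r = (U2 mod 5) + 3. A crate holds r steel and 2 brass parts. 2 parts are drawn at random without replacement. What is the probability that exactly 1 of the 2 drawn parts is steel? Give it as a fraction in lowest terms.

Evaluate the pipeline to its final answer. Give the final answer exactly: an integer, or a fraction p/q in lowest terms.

3/7

Part 1: cross terms: (-5*8 - 33*-33)=1049, (33*26 - 19*8)=706, (19*-33 - -5*26)=-497; twice the area = |1258| = 1258; area = 629; boundary points = 1 + 2 + 1 = 4; strictly interior points = area - boundary/2 + 1 = 628; answer 628
Part 2: U1 = 628; c = 1; -3*(1)^4 + 9*(1)^3 - 9*(1)^2 - 1*(1)^1 - 3 = (-3) + (9) + (-9) + (-1) + (-3) = -7; answer -7
Part 3: U2 = -7; r = 6; total draws C(8,2) = 28; favorable C(6,1)*C(2,1) = 12; P = 3/7; answer 3/7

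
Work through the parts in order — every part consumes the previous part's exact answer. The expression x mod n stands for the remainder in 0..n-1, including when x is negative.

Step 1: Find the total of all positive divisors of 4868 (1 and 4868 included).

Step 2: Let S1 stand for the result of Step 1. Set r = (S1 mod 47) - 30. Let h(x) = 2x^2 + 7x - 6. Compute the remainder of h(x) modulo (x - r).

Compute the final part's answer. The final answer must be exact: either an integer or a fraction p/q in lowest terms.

159

Step 1: 4868 = 2^2 * 1217; sigma = (1 + 2 + 4) * (1 + 1217) = 7 * 1218 = 8526; answer 8526
Step 2: S1 = 8526; r = -11; remainder = value at the root: 2*(-11)^2 + 7*(-11)^1 - 6 = (242) + (-77) + (-6) = 159; answer 159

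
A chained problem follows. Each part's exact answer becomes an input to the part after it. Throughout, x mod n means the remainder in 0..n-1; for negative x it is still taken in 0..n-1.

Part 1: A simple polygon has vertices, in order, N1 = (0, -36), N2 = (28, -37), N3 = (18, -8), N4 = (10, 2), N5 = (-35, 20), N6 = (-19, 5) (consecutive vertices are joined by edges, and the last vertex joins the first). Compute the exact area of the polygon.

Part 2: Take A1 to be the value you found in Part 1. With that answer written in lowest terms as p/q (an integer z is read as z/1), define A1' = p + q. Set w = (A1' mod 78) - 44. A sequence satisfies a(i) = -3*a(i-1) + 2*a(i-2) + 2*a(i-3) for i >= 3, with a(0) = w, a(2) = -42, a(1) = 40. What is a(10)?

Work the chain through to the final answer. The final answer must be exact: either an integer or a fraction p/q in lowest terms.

Part 1: cross terms: (0*-37 - 28*-36)=1008, (28*-8 - 18*-37)=442, (18*2 - 10*-8)=116, (10*20 - -35*2)=270, (-35*5 - -19*20)=205, (-19*-36 - 0*5)=684; twice the area = |2725| = 2725; area = 2725/2; answer 2725/2
Part 2: A1 = 2725/2; threaded value p + q = 2727; w = 31; a(3) = -3*(-42) + 2*(40) + 2*(31) = 268; iterating: a(3)=268, a(4)=-808, a(5)=2876, a(6)=-9708, a(7)=33260, a(8)=-113444, a(9)=387436, a(10)=-1322676; answer -1322676

-1322676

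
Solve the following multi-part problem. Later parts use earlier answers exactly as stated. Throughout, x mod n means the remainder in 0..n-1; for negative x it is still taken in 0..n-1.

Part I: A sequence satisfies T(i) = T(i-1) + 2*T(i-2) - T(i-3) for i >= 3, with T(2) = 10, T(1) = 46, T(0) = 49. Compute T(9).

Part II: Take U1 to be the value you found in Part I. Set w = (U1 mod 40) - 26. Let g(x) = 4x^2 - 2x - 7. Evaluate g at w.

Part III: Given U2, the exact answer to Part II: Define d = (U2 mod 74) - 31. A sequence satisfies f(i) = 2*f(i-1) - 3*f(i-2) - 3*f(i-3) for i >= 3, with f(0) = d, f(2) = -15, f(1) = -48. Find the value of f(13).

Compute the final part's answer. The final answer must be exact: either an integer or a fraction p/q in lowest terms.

-71373

Part I: T(3) = 1*(10) + 2*(46) - 1*(49) = 53; iterating: T(3)=53, T(4)=27, T(5)=123, T(6)=124, T(7)=343, T(8)=468, T(9)=1030; answer 1030
Part II: U1 = 1030; w = 4; 4*(4)^2 - 2*(4)^1 - 7 = (64) + (-8) + (-7) = 49; answer 49
Part III: U2 = 49; d = 18; f(3) = 2*(-15) - 3*(-48) - 3*(18) = 60; iterating: f(3)=60, f(4)=309, f(5)=483, f(6)=-141, f(7)=-2658, f(8)=-6342, f(9)=-4287, f(10)=18426, f(11)=68739, f(12)=95061, f(13)=-71373; answer -71373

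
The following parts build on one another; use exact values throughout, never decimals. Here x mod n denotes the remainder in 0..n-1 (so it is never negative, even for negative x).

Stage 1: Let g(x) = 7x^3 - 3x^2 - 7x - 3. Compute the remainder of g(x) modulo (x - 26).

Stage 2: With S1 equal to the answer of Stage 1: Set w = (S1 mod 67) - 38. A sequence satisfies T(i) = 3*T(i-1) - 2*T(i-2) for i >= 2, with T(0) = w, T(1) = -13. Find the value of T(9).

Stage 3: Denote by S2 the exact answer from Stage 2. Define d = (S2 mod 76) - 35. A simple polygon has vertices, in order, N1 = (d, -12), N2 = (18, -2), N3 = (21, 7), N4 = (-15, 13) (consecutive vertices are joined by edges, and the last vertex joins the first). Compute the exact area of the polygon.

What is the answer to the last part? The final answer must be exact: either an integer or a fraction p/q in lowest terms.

Stage 1: remainder = value at the root: 7*(26)^3 - 3*(26)^2 - 7*(26)^1 - 3 = (123032) + (-2028) + (-182) + (-3) = 120819; answer 120819
Stage 2: S1 = 120819; w = -20; T(2) = 3*(-13) - 2*(-20) = 1; iterating: T(2)=1, T(3)=29, T(4)=85, T(5)=197, T(6)=421, T(7)=869, T(8)=1765, T(9)=3557; answer 3557
Stage 3: S2 = 3557; d = 26; cross terms: (26*-2 - 18*-12)=164, (18*7 - 21*-2)=168, (21*13 - -15*7)=378, (-15*-12 - 26*13)=-158; twice the area = |552| = 552; area = 276; answer 276

276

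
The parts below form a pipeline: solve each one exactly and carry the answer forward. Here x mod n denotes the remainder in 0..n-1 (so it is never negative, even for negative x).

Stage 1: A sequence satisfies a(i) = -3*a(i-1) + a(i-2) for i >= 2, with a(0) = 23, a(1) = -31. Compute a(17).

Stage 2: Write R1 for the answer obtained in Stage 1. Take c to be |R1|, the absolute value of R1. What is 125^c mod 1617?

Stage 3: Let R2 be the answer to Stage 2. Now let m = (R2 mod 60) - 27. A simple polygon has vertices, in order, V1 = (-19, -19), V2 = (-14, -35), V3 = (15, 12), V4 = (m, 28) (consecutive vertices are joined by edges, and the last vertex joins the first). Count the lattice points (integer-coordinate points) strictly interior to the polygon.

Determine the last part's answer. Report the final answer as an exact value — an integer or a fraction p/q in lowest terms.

1209

Stage 1: a(2) = -3*(-31) + 1*(23) = 116; iterating: a(2)=116, a(3)=-379, a(4)=1253, a(5)=-4138, a(6)=13667, a(7)=-45139, a(8)=149084, a(9)=-492391, a(10)=1626257, a(11)=-5371162, a(12)=17739743, a(13)=-58590391, a(14)=193510916, a(15)=-639123139, a(16)=2110880333, a(17)=-6971764138; answer -6971764138
Stage 2: R1 = -6971764138; c = 6971764138; squarings mod 1617: 125^1=125, 125^2=1072, 125^4=1114, 125^8=757, 125^16=631, 125^32=379, 125^64=1345, 125^128=1219, 125^256=1555, 125^512=610, 125^1024=190, 125^2048=526, 125^4096=169, 125^8192=1072, 125^16384=1114, 125^32768=757, 125^65536=631, 125^131072=379, 125^262144=1345, 125^524288=1219, 125^1048576=1555, 125^2097152=610, 125^4194304=190, 125^8388608=526, 125^16777216=169, 125^33554432=1072, 125^67108864=1114, 125^134217728=757, 125^268435456=631, 125^536870912=379, 125^1073741824=1345, 125^2147483648=1219, 125^4294967296=1555; 125^6971764138 = 125^2 * 125^8 * 125^32 * 125^128 * 125^256 * 125^1024 * 125^2048 * 125^8192 * 125^32768 * 125^262144 * 125^524288 * 125^8388608 * 125^16777216 * 125^33554432 * 125^67108864 * 125^134217728 * 125^268435456 * 125^2147483648 * 125^4294967296 = 64 (mod 1617); answer 64
Stage 3: R2 = 64; m = -23; cross terms: (-19*-35 - -14*-19)=399, (-14*12 - 15*-35)=357, (15*28 - -23*12)=696, (-23*-19 - -19*28)=969; twice the area = |2421| = 2421; area = 2421/2; boundary points = 1 + 1 + 2 + 1 = 5; strictly interior points = area - boundary/2 + 1 = 1209; answer 1209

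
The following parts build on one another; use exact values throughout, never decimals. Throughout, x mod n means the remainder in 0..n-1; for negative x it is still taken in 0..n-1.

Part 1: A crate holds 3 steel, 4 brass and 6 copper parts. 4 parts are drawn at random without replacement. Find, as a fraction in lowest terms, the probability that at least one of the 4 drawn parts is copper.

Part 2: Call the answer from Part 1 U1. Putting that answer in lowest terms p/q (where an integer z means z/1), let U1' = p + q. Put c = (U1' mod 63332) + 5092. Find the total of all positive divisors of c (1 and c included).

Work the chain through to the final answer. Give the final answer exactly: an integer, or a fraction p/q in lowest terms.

5544

Part 1: total draws C(13,4) = 715; complement C(7,4) = 35; favorable 715 - 35 = 680; P = 136/143; answer 136/143
Part 2: U1 = 136/143; threaded value p + q = 279; c = 5371; 5371 = 41 * 131; sigma = (1 + 41) * (1 + 131) = 42 * 132 = 5544; answer 5544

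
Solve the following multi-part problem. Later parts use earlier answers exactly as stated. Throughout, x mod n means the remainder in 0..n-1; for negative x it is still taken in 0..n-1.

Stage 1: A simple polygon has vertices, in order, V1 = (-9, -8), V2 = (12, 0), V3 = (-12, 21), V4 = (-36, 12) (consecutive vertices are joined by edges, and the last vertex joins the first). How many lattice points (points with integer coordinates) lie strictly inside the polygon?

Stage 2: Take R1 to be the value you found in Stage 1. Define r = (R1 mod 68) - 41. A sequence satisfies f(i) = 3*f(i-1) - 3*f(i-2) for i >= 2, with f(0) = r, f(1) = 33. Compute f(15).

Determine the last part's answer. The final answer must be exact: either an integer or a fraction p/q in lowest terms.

0

Stage 1: cross terms: (-9*0 - 12*-8)=96, (12*21 - -12*0)=252, (-12*12 - -36*21)=612, (-36*-8 - -9*12)=396; twice the area = |1356| = 1356; area = 678; boundary points = 1 + 3 + 3 + 1 = 8; strictly interior points = area - boundary/2 + 1 = 675; answer 675
Stage 2: R1 = 675; r = 22; f(2) = 3*(33) - 3*(22) = 33; iterating: f(2)=33, f(3)=0, f(4)=-99, f(5)=-297, f(6)=-594, f(7)=-891, f(8)=-891, f(9)=0, f(10)=2673, f(11)=8019, f(12)=16038, f(13)=24057, f(14)=24057, f(15)=0; answer 0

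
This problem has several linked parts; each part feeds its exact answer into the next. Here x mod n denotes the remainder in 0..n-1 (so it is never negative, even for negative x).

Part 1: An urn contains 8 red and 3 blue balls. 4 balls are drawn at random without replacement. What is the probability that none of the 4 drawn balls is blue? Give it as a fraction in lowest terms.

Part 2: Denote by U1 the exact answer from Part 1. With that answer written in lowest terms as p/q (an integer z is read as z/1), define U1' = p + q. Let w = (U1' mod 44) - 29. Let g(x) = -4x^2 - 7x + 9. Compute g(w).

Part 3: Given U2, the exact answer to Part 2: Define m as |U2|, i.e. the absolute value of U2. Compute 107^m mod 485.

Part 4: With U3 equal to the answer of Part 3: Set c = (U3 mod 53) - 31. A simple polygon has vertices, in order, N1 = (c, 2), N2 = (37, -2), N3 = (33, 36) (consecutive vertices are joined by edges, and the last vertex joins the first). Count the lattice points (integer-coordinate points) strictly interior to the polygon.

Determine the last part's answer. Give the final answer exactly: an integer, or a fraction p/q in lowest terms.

Part 1: total draws C(11,4) = 330; favorable C(8,4) = 70; P = 7/33; answer 7/33
Part 2: U1 = 7/33; threaded value p + q = 40; w = 11; -4*(11)^2 - 7*(11)^1 + 9 = (-484) + (-77) + (9) = -552; answer -552
Part 3: U2 = -552; m = 552; squarings mod 485: 107^1=107, 107^2=294, 107^4=106, 107^8=81, 107^16=256, 107^32=61, 107^64=326, 107^128=61, 107^256=326, 107^512=61; 107^552 = 107^8 * 107^32 * 107^512 = 216 (mod 485); answer 216
Part 4: U3 = 216; c = -27; cross terms: (-27*-2 - 37*2)=-20, (37*36 - 33*-2)=1398, (33*2 - -27*36)=1038; twice the area = |2416| = 2416; area = 1208; boundary points = 4 + 2 + 2 = 8; strictly interior points = area - boundary/2 + 1 = 1205; answer 1205

1205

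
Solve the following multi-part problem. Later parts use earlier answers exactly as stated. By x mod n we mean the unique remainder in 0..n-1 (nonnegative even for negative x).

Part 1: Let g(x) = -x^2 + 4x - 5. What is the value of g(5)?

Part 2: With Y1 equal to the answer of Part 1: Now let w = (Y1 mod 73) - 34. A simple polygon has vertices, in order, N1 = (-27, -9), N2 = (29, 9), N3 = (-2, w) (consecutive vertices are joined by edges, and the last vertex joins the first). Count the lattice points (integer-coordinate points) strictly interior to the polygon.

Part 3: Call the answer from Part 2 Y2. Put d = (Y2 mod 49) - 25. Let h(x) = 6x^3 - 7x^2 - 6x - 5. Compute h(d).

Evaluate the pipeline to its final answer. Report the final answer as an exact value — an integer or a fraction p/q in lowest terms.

-50685

Part 1: -1*(5)^2 + 4*(5)^1 - 5 = (-25) + (20) + (-5) = -10; answer -10
Part 2: Y1 = -10; w = 29; cross terms: (-27*9 - 29*-9)=18, (29*29 - -2*9)=859, (-2*-9 - -27*29)=801; twice the area = |1678| = 1678; area = 839; boundary points = 2 + 1 + 1 = 4; strictly interior points = area - boundary/2 + 1 = 838; answer 838
Part 3: Y2 = 838; d = -20; 6*(-20)^3 - 7*(-20)^2 - 6*(-20)^1 - 5 = (-48000) + (-2800) + (120) + (-5) = -50685; answer -50685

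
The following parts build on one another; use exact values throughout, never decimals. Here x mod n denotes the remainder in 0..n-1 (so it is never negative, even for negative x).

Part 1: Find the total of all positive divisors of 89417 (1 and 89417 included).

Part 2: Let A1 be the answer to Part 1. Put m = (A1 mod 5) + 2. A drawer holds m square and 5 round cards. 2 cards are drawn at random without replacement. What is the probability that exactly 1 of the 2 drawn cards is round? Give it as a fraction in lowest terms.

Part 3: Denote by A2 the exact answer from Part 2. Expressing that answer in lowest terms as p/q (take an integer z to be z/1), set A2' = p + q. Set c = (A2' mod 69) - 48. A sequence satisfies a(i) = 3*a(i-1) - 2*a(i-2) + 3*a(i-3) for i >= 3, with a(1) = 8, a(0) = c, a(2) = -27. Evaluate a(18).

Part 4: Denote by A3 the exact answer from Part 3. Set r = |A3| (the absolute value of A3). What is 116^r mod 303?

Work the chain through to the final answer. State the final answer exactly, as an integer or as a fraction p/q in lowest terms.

164

Part 1: 89417 is prime, so its only divisors are 1 and 89417; sigma = 1 + 89417 = 89418; answer 89418
Part 2: A1 = 89418; m = 5; total draws C(10,2) = 45; favorable C(5,1)*C(5,1) = 25; P = 5/9; answer 5/9
Part 3: A2 = 5/9; threaded value p + q = 14; c = -34; a(3) = 3*(-27) - 2*(8) + 3*(-34) = -199; iterating: a(3)=-199, a(4)=-519, a(5)=-1240, a(6)=-3279, a(7)=-8914, a(8)=-23904, a(9)=-63721, a(10)=-170097, a(11)=-454561, a(12)=-1214652, a(13)=-3245125, a(14)=-8669754, a(15)=-23162968, a(16)=-61884771, a(17)=-165337639, a(18)=-441732279; answer -441732279
Part 4: A3 = -441732279; r = 441732279; squarings mod 303: 116^1=116, 116^2=124, 116^4=226, 116^8=172, 116^16=193, 116^32=283, 116^64=97, 116^128=16, 116^256=256, 116^512=88, 116^1024=169, 116^2048=79, 116^4096=181, 116^8192=37, 116^16384=157, 116^32768=106, 116^65536=25, 116^131072=19, 116^262144=58, 116^524288=31, 116^1048576=52, 116^2097152=280, 116^4194304=226, 116^8388608=172, 116^16777216=193, 116^33554432=283, 116^67108864=97, 116^134217728=16, 116^268435456=256; 116^441732279 = 116^1 * 116^2 * 116^4 * 116^16 * 116^32 * 116^128 * 116^1024 * 116^2048 * 116^16384 * 116^262144 * 116^1048576 * 116^4194304 * 116^33554432 * 116^134217728 * 116^268435456 = 164 (mod 303); answer 164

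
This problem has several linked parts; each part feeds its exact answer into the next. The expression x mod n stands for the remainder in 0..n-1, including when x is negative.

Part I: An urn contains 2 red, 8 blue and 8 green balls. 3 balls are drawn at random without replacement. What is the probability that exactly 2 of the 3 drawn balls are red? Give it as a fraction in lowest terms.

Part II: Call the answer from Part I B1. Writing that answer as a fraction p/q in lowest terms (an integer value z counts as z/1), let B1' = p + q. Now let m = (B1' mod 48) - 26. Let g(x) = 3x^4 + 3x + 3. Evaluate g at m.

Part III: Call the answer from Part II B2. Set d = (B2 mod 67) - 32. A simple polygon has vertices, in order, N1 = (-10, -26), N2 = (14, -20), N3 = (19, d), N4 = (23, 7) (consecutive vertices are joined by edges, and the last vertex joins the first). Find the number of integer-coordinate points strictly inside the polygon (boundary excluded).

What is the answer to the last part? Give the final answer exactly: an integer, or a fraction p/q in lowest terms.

Part I: total draws C(18,3) = 816; favorable C(2,2)*C(16,1) = 16; P = 1/51; answer 1/51
Part II: B1 = 1/51; threaded value p + q = 52; m = -22; 3*(-22)^4 + 3*(-22)^1 + 3 = (702768) + (-66) + (3) = 702705; answer 702705
Part III: B2 = 702705; d = -23; cross terms: (-10*-20 - 14*-26)=564, (14*-23 - 19*-20)=58, (19*7 - 23*-23)=662, (23*-26 - -10*7)=-528; twice the area = |756| = 756; area = 378; boundary points = 6 + 1 + 2 + 33 = 42; strictly interior points = area - boundary/2 + 1 = 358; answer 358

358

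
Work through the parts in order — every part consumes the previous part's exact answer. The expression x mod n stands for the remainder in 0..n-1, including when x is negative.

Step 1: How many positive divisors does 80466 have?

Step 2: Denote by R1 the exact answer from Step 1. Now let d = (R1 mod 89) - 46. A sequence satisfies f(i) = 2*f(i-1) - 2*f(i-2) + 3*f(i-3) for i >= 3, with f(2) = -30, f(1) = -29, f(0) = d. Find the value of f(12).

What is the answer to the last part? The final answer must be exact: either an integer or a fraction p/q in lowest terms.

-23974

Step 1: 80466 = 2 * 3 * 13411; number of divisors = (1+1) * (1+1) * (1+1) = 8; answer 8
Step 2: R1 = 8; d = -38; f(3) = 2*(-30) - 2*(-29) + 3*(-38) = -116; iterating: f(3)=-116, f(4)=-259, f(5)=-376, f(6)=-582, f(7)=-1189, f(8)=-2342, f(9)=-4052, f(10)=-6987, f(11)=-12896, f(12)=-23974; answer -23974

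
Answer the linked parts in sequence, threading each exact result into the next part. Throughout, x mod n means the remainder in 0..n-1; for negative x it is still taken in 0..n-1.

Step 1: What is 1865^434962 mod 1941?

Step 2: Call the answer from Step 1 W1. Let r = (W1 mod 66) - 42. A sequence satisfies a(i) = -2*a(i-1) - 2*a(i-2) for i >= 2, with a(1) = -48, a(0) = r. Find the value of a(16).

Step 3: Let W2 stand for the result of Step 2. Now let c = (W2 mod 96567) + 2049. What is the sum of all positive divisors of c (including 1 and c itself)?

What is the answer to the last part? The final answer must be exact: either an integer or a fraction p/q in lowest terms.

2772

Step 1: squarings mod 1941: 1865^1=1865, 1865^2=1894, 1865^4=268, 1865^8=7, 1865^16=49, 1865^32=460, 1865^64=31, 1865^128=961, 1865^256=1546, 1865^512=745, 1865^1024=1840, 1865^2048=496, 1865^4096=1450, 1865^8192=397, 1865^16384=388, 1865^32768=1087, 1865^65536=1441, 1865^131072=1552, 1865^262144=1864; 1865^434962 = 1865^2 * 1865^16 * 1865^256 * 1865^512 * 1865^8192 * 1865^32768 * 1865^131072 * 1865^262144 = 703 (mod 1941); answer 703
Step 2: W1 = 703; r = 1; a(2) = -2*(-48) - 2*(1) = 94; iterating: a(2)=94, a(3)=-92, a(4)=-4, a(5)=192, a(6)=-376, a(7)=368, a(8)=16, a(9)=-768, a(10)=1504, a(11)=-1472, a(12)=-64, a(13)=3072, a(14)=-6016, a(15)=5888, a(16)=256; answer 256
Step 3: W2 = 256; c = 2305; 2305 = 5 * 461; sigma = (1 + 5) * (1 + 461) = 6 * 462 = 2772; answer 2772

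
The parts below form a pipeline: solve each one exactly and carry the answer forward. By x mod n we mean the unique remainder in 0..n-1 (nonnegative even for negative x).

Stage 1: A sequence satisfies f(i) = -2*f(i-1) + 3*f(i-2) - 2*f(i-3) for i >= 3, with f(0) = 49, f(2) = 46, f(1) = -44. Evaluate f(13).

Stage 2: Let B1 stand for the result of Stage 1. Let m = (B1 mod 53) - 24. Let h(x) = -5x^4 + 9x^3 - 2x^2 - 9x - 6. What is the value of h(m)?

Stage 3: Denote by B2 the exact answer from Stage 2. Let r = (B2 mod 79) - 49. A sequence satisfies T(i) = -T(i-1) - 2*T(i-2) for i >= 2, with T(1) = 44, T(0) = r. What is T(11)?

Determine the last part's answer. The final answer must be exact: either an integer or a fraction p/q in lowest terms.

Stage 1: f(3) = -2*(46) + 3*(-44) - 2*(49) = -322; iterating: f(3)=-322, f(4)=870, f(5)=-2798, f(6)=8850, f(7)=-27834, f(8)=87814, f(9)=-276830, f(10)=872770, f(11)=-2751658, f(12)=8675286, f(13)=-27351086; answer -27351086
Stage 2: B1 = -27351086; m = 17; -5*(17)^4 + 9*(17)^3 - 2*(17)^2 - 9*(17)^1 - 6 = (-417605) + (44217) + (-578) + (-153) + (-6) = -374125; answer -374125
Stage 3: B2 = -374125; r = -30; T(2) = -1*(44) - 2*(-30) = 16; iterating: T(2)=16, T(3)=-104, T(4)=72, T(5)=136, T(6)=-280, T(7)=8, T(8)=552, T(9)=-568, T(10)=-536, T(11)=1672; answer 1672

1672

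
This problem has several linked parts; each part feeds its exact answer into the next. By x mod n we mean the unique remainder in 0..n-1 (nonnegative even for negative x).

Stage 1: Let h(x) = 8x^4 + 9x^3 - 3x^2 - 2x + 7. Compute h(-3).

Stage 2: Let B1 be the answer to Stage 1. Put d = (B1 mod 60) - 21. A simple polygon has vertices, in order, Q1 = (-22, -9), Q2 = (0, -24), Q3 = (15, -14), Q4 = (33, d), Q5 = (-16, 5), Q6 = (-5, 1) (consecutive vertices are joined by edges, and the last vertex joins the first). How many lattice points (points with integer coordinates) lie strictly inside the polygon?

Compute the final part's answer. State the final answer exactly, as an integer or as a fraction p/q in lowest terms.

Stage 1: 8*(-3)^4 + 9*(-3)^3 - 3*(-3)^2 - 2*(-3)^1 + 7 = (648) + (-243) + (-27) + (6) + (7) = 391; answer 391
Stage 2: B1 = 391; d = 10; cross terms: (-22*-24 - 0*-9)=528, (0*-14 - 15*-24)=360, (15*10 - 33*-14)=612, (33*5 - -16*10)=325, (-16*1 - -5*5)=9, (-5*-9 - -22*1)=67; twice the area = |1901| = 1901; area = 1901/2; boundary points = 1 + 5 + 6 + 1 + 1 + 1 = 15; strictly interior points = area - boundary/2 + 1 = 944; answer 944

944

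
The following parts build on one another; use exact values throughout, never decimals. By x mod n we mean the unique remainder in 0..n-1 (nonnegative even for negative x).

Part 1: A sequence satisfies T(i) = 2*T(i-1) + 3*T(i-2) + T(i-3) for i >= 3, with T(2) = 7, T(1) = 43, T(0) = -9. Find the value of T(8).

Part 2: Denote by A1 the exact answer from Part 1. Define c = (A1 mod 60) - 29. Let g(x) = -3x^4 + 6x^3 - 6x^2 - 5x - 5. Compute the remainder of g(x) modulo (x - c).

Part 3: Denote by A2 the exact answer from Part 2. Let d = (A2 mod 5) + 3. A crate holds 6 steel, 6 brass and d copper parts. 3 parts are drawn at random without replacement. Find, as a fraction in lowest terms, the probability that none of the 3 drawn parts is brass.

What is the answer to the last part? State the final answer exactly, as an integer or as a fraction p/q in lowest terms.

12/65

Part 1: T(3) = 2*(7) + 3*(43) + 1*(-9) = 134; iterating: T(3)=134, T(4)=332, T(5)=1073, T(6)=3276, T(7)=10103, T(8)=31107; answer 31107
Part 2: A1 = 31107; c = -2; remainder = value at the root: -3*(-2)^4 + 6*(-2)^3 - 6*(-2)^2 - 5*(-2)^1 - 5 = (-48) + (-48) + (-24) + (10) + (-5) = -115; answer -115
Part 3: A2 = -115; d = 3; total draws C(15,3) = 455; favorable C(9,3) = 84; P = 12/65; answer 12/65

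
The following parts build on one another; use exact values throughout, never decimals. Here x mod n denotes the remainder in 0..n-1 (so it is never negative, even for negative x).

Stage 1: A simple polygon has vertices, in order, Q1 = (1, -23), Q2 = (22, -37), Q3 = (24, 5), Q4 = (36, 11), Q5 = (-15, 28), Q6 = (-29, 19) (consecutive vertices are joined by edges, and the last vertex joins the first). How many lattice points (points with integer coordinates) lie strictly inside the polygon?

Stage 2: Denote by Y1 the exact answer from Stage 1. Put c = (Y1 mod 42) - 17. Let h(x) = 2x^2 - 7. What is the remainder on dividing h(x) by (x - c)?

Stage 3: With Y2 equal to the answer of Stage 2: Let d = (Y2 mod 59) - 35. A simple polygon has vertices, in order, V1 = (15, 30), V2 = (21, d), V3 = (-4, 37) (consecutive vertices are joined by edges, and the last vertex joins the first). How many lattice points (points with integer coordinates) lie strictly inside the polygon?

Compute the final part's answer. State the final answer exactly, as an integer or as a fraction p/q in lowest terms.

368

Stage 1: cross terms: (1*-37 - 22*-23)=469, (22*5 - 24*-37)=998, (24*11 - 36*5)=84, (36*28 - -15*11)=1173, (-15*19 - -29*28)=527, (-29*-23 - 1*19)=648; twice the area = |3899| = 3899; area = 3899/2; boundary points = 7 + 2 + 6 + 17 + 1 + 6 = 39; strictly interior points = area - boundary/2 + 1 = 1931; answer 1931
Stage 2: Y1 = 1931; c = 24; remainder = value at the root: 2*(24)^2 - 7 = (1152) + (-7) = 1145; answer 1145
Stage 3: Y2 = 1145; d = -11; cross terms: (15*-11 - 21*30)=-795, (21*37 - -4*-11)=733, (-4*30 - 15*37)=-675; twice the area = |-737| = 737; area = 737/2; boundary points = 1 + 1 + 1 = 3; strictly interior points = area - boundary/2 + 1 = 368; answer 368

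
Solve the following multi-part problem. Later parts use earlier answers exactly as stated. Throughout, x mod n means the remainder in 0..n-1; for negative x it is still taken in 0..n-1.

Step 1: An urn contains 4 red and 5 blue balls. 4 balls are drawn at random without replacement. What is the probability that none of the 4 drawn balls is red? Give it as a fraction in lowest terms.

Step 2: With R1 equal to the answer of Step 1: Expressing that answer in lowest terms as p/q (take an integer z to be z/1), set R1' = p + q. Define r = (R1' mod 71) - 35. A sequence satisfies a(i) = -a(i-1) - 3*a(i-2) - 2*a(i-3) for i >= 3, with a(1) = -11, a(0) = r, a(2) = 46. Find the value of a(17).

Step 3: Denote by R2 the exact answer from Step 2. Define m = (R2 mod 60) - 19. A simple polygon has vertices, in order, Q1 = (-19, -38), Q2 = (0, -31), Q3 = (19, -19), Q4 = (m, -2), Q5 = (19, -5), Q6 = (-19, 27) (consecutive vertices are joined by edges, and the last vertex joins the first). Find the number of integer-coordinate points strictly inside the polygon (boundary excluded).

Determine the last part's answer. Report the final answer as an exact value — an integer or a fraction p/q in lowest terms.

Step 1: total draws C(9,4) = 126; favorable C(5,4) = 5; P = 5/126; answer 5/126
Step 2: R1 = 5/126; threaded value p + q = 131; r = 25; a(3) = -1*(46) - 3*(-11) - 2*(25) = -63; iterating: a(3)=-63, a(4)=-53, a(5)=150, a(6)=135, a(7)=-479, a(8)=-226, a(9)=1393, a(10)=243, a(11)=-3970, a(12)=455, a(13)=10969, a(14)=-4394, a(15)=-29423, a(16)=20667, a(17)=76390; answer 76390
Step 3: R2 = 76390; m = -9; cross terms: (-19*-31 - 0*-38)=589, (0*-19 - 19*-31)=589, (19*-2 - -9*-19)=-209, (-9*-5 - 19*-2)=83, (19*27 - -19*-5)=418, (-19*-38 - -19*27)=1235; twice the area = |2705| = 2705; area = 2705/2; boundary points = 1 + 1 + 1 + 1 + 2 + 65 = 71; strictly interior points = area - boundary/2 + 1 = 1318; answer 1318

1318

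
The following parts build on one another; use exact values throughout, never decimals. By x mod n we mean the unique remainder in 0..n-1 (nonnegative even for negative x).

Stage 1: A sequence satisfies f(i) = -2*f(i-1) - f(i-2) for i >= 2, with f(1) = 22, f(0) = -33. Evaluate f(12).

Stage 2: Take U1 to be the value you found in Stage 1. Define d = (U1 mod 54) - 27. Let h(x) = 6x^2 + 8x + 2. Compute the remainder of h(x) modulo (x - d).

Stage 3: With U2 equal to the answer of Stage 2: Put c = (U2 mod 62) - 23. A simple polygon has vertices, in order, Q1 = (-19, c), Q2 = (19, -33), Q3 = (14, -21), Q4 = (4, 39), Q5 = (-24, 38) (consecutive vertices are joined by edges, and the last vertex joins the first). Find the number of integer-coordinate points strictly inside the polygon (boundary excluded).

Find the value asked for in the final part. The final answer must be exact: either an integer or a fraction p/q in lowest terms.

Stage 1: f(2) = -2*(22) - 1*(-33) = -11; iterating: f(2)=-11, f(3)=0, f(4)=11, f(5)=-22, f(6)=33, f(7)=-44, f(8)=55, f(9)=-66, f(10)=77, f(11)=-88, f(12)=99; answer 99
Stage 2: U1 = 99; d = 18; remainder = value at the root: 6*(18)^2 + 8*(18)^1 + 2 = (1944) + (144) + (2) = 2090; answer 2090
Stage 3: U2 = 2090; c = 21; cross terms: (-19*-33 - 19*21)=228, (19*-21 - 14*-33)=63, (14*39 - 4*-21)=630, (4*38 - -24*39)=1088, (-24*21 - -19*38)=218; twice the area = |2227| = 2227; area = 2227/2; boundary points = 2 + 1 + 10 + 1 + 1 = 15; strictly interior points = area - boundary/2 + 1 = 1107; answer 1107

1107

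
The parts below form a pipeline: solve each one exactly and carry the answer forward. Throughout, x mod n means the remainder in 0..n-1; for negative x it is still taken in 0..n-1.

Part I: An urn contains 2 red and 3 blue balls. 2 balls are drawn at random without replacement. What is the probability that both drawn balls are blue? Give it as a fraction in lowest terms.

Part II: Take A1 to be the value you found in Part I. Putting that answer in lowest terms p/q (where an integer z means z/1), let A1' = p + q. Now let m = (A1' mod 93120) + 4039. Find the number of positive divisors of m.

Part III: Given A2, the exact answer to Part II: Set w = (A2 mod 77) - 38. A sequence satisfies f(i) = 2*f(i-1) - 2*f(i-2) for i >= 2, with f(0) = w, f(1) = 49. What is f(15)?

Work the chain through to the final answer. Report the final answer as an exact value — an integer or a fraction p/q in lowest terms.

Part I: total draws C(5,2) = 10; favorable C(3,2) = 3; P = 3/10; answer 3/10
Part II: A1 = 3/10; threaded value p + q = 13; m = 4052; 4052 = 2^2 * 1013; number of divisors = (2+1) * (1+1) = 6; answer 6
Part III: A2 = 6; w = -32; f(2) = 2*(49) - 2*(-32) = 162; iterating: f(2)=162, f(3)=226, f(4)=128, f(5)=-196, f(6)=-648, f(7)=-904, f(8)=-512, f(9)=784, f(10)=2592, f(11)=3616, f(12)=2048, f(13)=-3136, f(14)=-10368, f(15)=-14464; answer -14464

-14464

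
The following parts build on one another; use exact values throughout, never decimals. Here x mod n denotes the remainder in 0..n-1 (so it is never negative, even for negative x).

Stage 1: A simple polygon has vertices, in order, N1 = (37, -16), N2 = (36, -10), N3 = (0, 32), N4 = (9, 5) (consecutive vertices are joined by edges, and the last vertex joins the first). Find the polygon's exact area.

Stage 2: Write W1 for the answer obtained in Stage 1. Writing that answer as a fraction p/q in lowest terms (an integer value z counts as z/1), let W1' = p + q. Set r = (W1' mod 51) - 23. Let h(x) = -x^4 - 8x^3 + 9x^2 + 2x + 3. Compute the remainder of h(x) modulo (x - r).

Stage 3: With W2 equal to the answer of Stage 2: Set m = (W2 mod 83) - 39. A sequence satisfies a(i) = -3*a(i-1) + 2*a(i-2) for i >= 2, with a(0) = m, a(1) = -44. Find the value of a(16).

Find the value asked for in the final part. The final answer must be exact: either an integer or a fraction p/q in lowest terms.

Stage 1: cross terms: (37*-10 - 36*-16)=206, (36*32 - 0*-10)=1152, (0*5 - 9*32)=-288, (9*-16 - 37*5)=-329; twice the area = |741| = 741; area = 741/2; answer 741/2
Stage 2: W1 = 741/2; threaded value p + q = 743; r = 6; remainder = value at the root: -1*(6)^4 - 8*(6)^3 + 9*(6)^2 + 2*(6)^1 + 3 = (-1296) + (-1728) + (324) + (12) + (3) = -2685; answer -2685
Stage 3: W2 = -2685; m = 15; a(2) = -3*(-44) + 2*(15) = 162; iterating: a(2)=162, a(3)=-574, a(4)=2046, a(5)=-7286, a(6)=25950, a(7)=-92422, a(8)=329166, a(9)=-1172342, a(10)=4175358, a(11)=-14870758, a(12)=52962990, a(13)=-188630486, a(14)=671817438, a(15)=-2392713286, a(16)=8521774734; answer 8521774734

8521774734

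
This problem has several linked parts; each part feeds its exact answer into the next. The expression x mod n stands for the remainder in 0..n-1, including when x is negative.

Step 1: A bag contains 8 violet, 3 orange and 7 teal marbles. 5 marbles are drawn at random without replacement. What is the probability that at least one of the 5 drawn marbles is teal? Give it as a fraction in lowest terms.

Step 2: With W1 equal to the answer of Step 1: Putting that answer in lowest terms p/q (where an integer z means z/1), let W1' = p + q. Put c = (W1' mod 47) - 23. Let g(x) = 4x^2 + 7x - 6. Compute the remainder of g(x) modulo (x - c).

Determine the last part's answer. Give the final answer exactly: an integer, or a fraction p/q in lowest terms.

Step 1: total draws C(18,5) = 8568; complement C(11,5) = 462; favorable 8568 - 462 = 8106; P = 193/204; answer 193/204
Step 2: W1 = 193/204; threaded value p + q = 397; c = -2; remainder = value at the root: 4*(-2)^2 + 7*(-2)^1 - 6 = (16) + (-14) + (-6) = -4; answer -4

-4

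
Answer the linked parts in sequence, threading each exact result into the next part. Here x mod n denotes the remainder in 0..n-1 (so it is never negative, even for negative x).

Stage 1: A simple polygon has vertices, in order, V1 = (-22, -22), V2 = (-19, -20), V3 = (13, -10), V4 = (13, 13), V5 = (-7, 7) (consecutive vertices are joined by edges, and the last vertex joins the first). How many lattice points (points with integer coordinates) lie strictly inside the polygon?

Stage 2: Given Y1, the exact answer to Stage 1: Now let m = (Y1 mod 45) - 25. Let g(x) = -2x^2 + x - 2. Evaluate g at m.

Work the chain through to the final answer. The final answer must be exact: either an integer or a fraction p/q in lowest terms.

Stage 1: cross terms: (-22*-20 - -19*-22)=22, (-19*-10 - 13*-20)=450, (13*13 - 13*-10)=299, (13*7 - -7*13)=182, (-7*-22 - -22*7)=308; twice the area = |1261| = 1261; area = 1261/2; boundary points = 1 + 2 + 23 + 2 + 1 = 29; strictly interior points = area - boundary/2 + 1 = 617; answer 617
Stage 2: Y1 = 617; m = 7; -2*(7)^2 + 1*(7)^1 - 2 = (-98) + (7) + (-2) = -93; answer -93

-93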